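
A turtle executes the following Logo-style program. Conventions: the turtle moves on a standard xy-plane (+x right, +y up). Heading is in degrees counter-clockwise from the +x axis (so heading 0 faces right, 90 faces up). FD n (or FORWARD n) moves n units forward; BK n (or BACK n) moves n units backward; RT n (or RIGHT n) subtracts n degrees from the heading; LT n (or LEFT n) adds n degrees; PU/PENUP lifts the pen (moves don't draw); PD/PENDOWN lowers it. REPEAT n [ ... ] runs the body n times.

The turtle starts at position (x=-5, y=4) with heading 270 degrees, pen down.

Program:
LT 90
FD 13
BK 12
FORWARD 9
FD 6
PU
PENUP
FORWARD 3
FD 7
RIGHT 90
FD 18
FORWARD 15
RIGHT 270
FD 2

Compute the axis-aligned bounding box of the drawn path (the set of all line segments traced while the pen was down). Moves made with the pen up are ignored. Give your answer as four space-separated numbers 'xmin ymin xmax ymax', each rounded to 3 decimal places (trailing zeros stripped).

Answer: -5 4 11 4

Derivation:
Executing turtle program step by step:
Start: pos=(-5,4), heading=270, pen down
LT 90: heading 270 -> 0
FD 13: (-5,4) -> (8,4) [heading=0, draw]
BK 12: (8,4) -> (-4,4) [heading=0, draw]
FD 9: (-4,4) -> (5,4) [heading=0, draw]
FD 6: (5,4) -> (11,4) [heading=0, draw]
PU: pen up
PU: pen up
FD 3: (11,4) -> (14,4) [heading=0, move]
FD 7: (14,4) -> (21,4) [heading=0, move]
RT 90: heading 0 -> 270
FD 18: (21,4) -> (21,-14) [heading=270, move]
FD 15: (21,-14) -> (21,-29) [heading=270, move]
RT 270: heading 270 -> 0
FD 2: (21,-29) -> (23,-29) [heading=0, move]
Final: pos=(23,-29), heading=0, 4 segment(s) drawn

Segment endpoints: x in {-5, -4, 5, 8, 11}, y in {4, 4, 4, 4}
xmin=-5, ymin=4, xmax=11, ymax=4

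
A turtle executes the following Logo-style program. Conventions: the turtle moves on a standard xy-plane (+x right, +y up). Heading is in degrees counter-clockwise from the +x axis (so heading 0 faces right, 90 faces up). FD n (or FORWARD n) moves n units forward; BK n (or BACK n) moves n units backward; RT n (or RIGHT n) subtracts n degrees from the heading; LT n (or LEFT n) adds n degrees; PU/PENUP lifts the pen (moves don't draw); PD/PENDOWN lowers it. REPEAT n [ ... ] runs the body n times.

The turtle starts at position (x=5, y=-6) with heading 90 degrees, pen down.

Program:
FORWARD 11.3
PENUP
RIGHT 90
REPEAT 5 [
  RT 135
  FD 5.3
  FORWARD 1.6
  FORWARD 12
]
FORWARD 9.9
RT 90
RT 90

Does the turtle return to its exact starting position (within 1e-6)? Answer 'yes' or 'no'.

Executing turtle program step by step:
Start: pos=(5,-6), heading=90, pen down
FD 11.3: (5,-6) -> (5,5.3) [heading=90, draw]
PU: pen up
RT 90: heading 90 -> 0
REPEAT 5 [
  -- iteration 1/5 --
  RT 135: heading 0 -> 225
  FD 5.3: (5,5.3) -> (1.252,1.552) [heading=225, move]
  FD 1.6: (1.252,1.552) -> (0.121,0.421) [heading=225, move]
  FD 12: (0.121,0.421) -> (-8.364,-8.064) [heading=225, move]
  -- iteration 2/5 --
  RT 135: heading 225 -> 90
  FD 5.3: (-8.364,-8.064) -> (-8.364,-2.764) [heading=90, move]
  FD 1.6: (-8.364,-2.764) -> (-8.364,-1.164) [heading=90, move]
  FD 12: (-8.364,-1.164) -> (-8.364,10.836) [heading=90, move]
  -- iteration 3/5 --
  RT 135: heading 90 -> 315
  FD 5.3: (-8.364,10.836) -> (-4.617,7.088) [heading=315, move]
  FD 1.6: (-4.617,7.088) -> (-3.485,5.957) [heading=315, move]
  FD 12: (-3.485,5.957) -> (5,-2.529) [heading=315, move]
  -- iteration 4/5 --
  RT 135: heading 315 -> 180
  FD 5.3: (5,-2.529) -> (-0.3,-2.529) [heading=180, move]
  FD 1.6: (-0.3,-2.529) -> (-1.9,-2.529) [heading=180, move]
  FD 12: (-1.9,-2.529) -> (-13.9,-2.529) [heading=180, move]
  -- iteration 5/5 --
  RT 135: heading 180 -> 45
  FD 5.3: (-13.9,-2.529) -> (-10.152,1.219) [heading=45, move]
  FD 1.6: (-10.152,1.219) -> (-9.021,2.35) [heading=45, move]
  FD 12: (-9.021,2.35) -> (-0.536,10.836) [heading=45, move]
]
FD 9.9: (-0.536,10.836) -> (6.465,17.836) [heading=45, move]
RT 90: heading 45 -> 315
RT 90: heading 315 -> 225
Final: pos=(6.465,17.836), heading=225, 1 segment(s) drawn

Start position: (5, -6)
Final position: (6.465, 17.836)
Distance = 23.881; >= 1e-6 -> NOT closed

Answer: no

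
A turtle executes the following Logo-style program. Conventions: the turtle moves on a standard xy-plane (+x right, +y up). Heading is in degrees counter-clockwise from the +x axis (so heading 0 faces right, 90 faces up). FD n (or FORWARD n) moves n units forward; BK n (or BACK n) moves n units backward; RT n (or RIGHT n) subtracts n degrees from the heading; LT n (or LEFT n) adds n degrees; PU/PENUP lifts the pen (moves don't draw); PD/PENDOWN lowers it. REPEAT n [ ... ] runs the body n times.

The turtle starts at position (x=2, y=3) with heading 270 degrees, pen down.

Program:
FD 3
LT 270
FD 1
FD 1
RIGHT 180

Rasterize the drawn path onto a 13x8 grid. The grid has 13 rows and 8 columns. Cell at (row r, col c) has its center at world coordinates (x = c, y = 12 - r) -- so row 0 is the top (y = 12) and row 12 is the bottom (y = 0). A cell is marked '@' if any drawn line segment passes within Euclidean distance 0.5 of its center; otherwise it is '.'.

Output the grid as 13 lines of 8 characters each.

Answer: ........
........
........
........
........
........
........
........
........
..@.....
..@.....
..@.....
@@@.....

Derivation:
Segment 0: (2,3) -> (2,0)
Segment 1: (2,0) -> (1,0)
Segment 2: (1,0) -> (-0,0)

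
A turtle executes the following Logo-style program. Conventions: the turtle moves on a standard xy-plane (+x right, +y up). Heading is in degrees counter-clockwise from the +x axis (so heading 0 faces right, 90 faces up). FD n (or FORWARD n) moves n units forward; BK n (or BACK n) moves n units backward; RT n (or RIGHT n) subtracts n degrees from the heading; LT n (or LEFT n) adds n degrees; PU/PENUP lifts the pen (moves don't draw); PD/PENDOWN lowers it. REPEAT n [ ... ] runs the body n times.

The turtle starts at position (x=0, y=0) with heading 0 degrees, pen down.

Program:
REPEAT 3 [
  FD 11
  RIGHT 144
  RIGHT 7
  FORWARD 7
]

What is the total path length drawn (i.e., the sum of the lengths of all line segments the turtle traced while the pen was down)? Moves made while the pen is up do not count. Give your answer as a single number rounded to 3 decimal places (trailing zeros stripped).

Executing turtle program step by step:
Start: pos=(0,0), heading=0, pen down
REPEAT 3 [
  -- iteration 1/3 --
  FD 11: (0,0) -> (11,0) [heading=0, draw]
  RT 144: heading 0 -> 216
  RT 7: heading 216 -> 209
  FD 7: (11,0) -> (4.878,-3.394) [heading=209, draw]
  -- iteration 2/3 --
  FD 11: (4.878,-3.394) -> (-4.743,-8.727) [heading=209, draw]
  RT 144: heading 209 -> 65
  RT 7: heading 65 -> 58
  FD 7: (-4.743,-8.727) -> (-1.034,-2.79) [heading=58, draw]
  -- iteration 3/3 --
  FD 11: (-1.034,-2.79) -> (4.795,6.538) [heading=58, draw]
  RT 144: heading 58 -> 274
  RT 7: heading 274 -> 267
  FD 7: (4.795,6.538) -> (4.429,-0.452) [heading=267, draw]
]
Final: pos=(4.429,-0.452), heading=267, 6 segment(s) drawn

Segment lengths:
  seg 1: (0,0) -> (11,0), length = 11
  seg 2: (11,0) -> (4.878,-3.394), length = 7
  seg 3: (4.878,-3.394) -> (-4.743,-8.727), length = 11
  seg 4: (-4.743,-8.727) -> (-1.034,-2.79), length = 7
  seg 5: (-1.034,-2.79) -> (4.795,6.538), length = 11
  seg 6: (4.795,6.538) -> (4.429,-0.452), length = 7
Total = 54

Answer: 54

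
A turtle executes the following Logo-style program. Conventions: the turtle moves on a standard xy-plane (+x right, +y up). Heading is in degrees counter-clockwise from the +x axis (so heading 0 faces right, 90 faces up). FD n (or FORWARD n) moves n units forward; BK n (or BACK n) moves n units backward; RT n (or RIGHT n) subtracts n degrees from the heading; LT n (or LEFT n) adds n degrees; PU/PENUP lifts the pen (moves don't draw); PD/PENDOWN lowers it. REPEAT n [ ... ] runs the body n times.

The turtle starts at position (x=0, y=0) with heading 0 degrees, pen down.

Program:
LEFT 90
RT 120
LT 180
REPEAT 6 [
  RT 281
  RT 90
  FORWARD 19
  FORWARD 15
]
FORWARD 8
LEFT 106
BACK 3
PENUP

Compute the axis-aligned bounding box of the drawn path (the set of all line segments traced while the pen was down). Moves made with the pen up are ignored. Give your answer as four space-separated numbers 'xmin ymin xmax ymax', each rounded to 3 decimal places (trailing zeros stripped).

Executing turtle program step by step:
Start: pos=(0,0), heading=0, pen down
LT 90: heading 0 -> 90
RT 120: heading 90 -> 330
LT 180: heading 330 -> 150
REPEAT 6 [
  -- iteration 1/6 --
  RT 281: heading 150 -> 229
  RT 90: heading 229 -> 139
  FD 19: (0,0) -> (-14.339,12.465) [heading=139, draw]
  FD 15: (-14.339,12.465) -> (-25.66,22.306) [heading=139, draw]
  -- iteration 2/6 --
  RT 281: heading 139 -> 218
  RT 90: heading 218 -> 128
  FD 19: (-25.66,22.306) -> (-37.358,37.278) [heading=128, draw]
  FD 15: (-37.358,37.278) -> (-46.593,49.098) [heading=128, draw]
  -- iteration 3/6 --
  RT 281: heading 128 -> 207
  RT 90: heading 207 -> 117
  FD 19: (-46.593,49.098) -> (-55.218,66.027) [heading=117, draw]
  FD 15: (-55.218,66.027) -> (-62.028,79.393) [heading=117, draw]
  -- iteration 4/6 --
  RT 281: heading 117 -> 196
  RT 90: heading 196 -> 106
  FD 19: (-62.028,79.393) -> (-67.265,97.657) [heading=106, draw]
  FD 15: (-67.265,97.657) -> (-71.4,112.075) [heading=106, draw]
  -- iteration 5/6 --
  RT 281: heading 106 -> 185
  RT 90: heading 185 -> 95
  FD 19: (-71.4,112.075) -> (-73.056,131.003) [heading=95, draw]
  FD 15: (-73.056,131.003) -> (-74.363,145.946) [heading=95, draw]
  -- iteration 6/6 --
  RT 281: heading 95 -> 174
  RT 90: heading 174 -> 84
  FD 19: (-74.363,145.946) -> (-72.377,164.842) [heading=84, draw]
  FD 15: (-72.377,164.842) -> (-70.809,179.76) [heading=84, draw]
]
FD 8: (-70.809,179.76) -> (-69.973,187.716) [heading=84, draw]
LT 106: heading 84 -> 190
BK 3: (-69.973,187.716) -> (-67.019,188.237) [heading=190, draw]
PU: pen up
Final: pos=(-67.019,188.237), heading=190, 14 segment(s) drawn

Segment endpoints: x in {-74.363, -73.056, -72.377, -71.4, -70.809, -69.973, -67.265, -67.019, -62.028, -55.218, -46.593, -37.358, -25.66, -14.339, 0}, y in {0, 12.465, 22.306, 37.278, 49.098, 66.027, 79.393, 97.657, 112.075, 131.003, 145.946, 164.842, 179.76, 187.716, 188.237}
xmin=-74.363, ymin=0, xmax=0, ymax=188.237

Answer: -74.363 0 0 188.237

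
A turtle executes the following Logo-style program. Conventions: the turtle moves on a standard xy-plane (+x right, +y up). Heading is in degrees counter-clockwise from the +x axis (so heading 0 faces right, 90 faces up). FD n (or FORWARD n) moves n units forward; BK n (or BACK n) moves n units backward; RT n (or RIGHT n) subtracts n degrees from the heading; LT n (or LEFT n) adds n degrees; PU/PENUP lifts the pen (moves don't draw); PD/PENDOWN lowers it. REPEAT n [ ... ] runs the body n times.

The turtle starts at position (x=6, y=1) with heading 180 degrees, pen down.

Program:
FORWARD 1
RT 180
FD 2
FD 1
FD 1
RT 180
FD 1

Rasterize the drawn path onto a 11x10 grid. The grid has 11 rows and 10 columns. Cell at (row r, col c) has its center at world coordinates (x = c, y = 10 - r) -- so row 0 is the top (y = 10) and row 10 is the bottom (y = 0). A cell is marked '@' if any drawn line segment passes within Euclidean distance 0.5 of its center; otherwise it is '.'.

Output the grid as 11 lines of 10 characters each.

Segment 0: (6,1) -> (5,1)
Segment 1: (5,1) -> (7,1)
Segment 2: (7,1) -> (8,1)
Segment 3: (8,1) -> (9,1)
Segment 4: (9,1) -> (8,1)

Answer: ..........
..........
..........
..........
..........
..........
..........
..........
..........
.....@@@@@
..........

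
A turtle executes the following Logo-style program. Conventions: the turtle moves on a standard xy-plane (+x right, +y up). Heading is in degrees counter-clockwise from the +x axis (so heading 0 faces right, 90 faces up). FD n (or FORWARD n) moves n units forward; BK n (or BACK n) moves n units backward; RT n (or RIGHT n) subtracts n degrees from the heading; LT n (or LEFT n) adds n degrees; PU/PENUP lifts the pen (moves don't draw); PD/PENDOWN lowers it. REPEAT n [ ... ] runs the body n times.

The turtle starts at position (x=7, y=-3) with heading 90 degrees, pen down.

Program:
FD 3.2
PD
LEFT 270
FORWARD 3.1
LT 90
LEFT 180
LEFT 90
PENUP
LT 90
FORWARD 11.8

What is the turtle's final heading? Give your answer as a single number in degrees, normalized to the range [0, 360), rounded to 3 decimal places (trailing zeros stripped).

Answer: 90

Derivation:
Executing turtle program step by step:
Start: pos=(7,-3), heading=90, pen down
FD 3.2: (7,-3) -> (7,0.2) [heading=90, draw]
PD: pen down
LT 270: heading 90 -> 0
FD 3.1: (7,0.2) -> (10.1,0.2) [heading=0, draw]
LT 90: heading 0 -> 90
LT 180: heading 90 -> 270
LT 90: heading 270 -> 0
PU: pen up
LT 90: heading 0 -> 90
FD 11.8: (10.1,0.2) -> (10.1,12) [heading=90, move]
Final: pos=(10.1,12), heading=90, 2 segment(s) drawn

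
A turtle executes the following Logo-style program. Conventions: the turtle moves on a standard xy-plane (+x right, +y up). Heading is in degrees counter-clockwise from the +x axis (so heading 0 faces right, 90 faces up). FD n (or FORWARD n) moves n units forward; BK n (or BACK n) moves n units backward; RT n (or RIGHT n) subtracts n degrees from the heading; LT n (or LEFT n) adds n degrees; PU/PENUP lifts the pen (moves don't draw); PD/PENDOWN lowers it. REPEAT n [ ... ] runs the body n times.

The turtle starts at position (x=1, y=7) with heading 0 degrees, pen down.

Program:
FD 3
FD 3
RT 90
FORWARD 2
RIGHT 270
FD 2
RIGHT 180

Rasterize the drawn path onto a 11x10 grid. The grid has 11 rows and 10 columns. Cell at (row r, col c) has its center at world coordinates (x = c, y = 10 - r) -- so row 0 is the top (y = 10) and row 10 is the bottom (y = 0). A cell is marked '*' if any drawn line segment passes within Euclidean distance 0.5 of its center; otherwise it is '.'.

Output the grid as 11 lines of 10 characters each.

Answer: ..........
..........
..........
.*******..
.......*..
.......***
..........
..........
..........
..........
..........

Derivation:
Segment 0: (1,7) -> (4,7)
Segment 1: (4,7) -> (7,7)
Segment 2: (7,7) -> (7,5)
Segment 3: (7,5) -> (9,5)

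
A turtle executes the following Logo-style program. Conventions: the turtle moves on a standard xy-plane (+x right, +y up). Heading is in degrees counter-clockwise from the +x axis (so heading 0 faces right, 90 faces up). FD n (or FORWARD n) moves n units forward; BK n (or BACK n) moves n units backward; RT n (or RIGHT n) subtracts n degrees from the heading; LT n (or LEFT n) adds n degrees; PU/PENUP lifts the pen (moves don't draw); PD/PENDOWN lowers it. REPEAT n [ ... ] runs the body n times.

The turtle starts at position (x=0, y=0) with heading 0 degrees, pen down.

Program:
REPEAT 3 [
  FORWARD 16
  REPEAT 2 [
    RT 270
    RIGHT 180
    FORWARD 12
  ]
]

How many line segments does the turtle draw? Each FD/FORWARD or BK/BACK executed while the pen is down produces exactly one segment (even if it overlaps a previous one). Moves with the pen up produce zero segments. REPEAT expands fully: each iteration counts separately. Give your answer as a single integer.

Answer: 9

Derivation:
Executing turtle program step by step:
Start: pos=(0,0), heading=0, pen down
REPEAT 3 [
  -- iteration 1/3 --
  FD 16: (0,0) -> (16,0) [heading=0, draw]
  REPEAT 2 [
    -- iteration 1/2 --
    RT 270: heading 0 -> 90
    RT 180: heading 90 -> 270
    FD 12: (16,0) -> (16,-12) [heading=270, draw]
    -- iteration 2/2 --
    RT 270: heading 270 -> 0
    RT 180: heading 0 -> 180
    FD 12: (16,-12) -> (4,-12) [heading=180, draw]
  ]
  -- iteration 2/3 --
  FD 16: (4,-12) -> (-12,-12) [heading=180, draw]
  REPEAT 2 [
    -- iteration 1/2 --
    RT 270: heading 180 -> 270
    RT 180: heading 270 -> 90
    FD 12: (-12,-12) -> (-12,0) [heading=90, draw]
    -- iteration 2/2 --
    RT 270: heading 90 -> 180
    RT 180: heading 180 -> 0
    FD 12: (-12,0) -> (0,0) [heading=0, draw]
  ]
  -- iteration 3/3 --
  FD 16: (0,0) -> (16,0) [heading=0, draw]
  REPEAT 2 [
    -- iteration 1/2 --
    RT 270: heading 0 -> 90
    RT 180: heading 90 -> 270
    FD 12: (16,0) -> (16,-12) [heading=270, draw]
    -- iteration 2/2 --
    RT 270: heading 270 -> 0
    RT 180: heading 0 -> 180
    FD 12: (16,-12) -> (4,-12) [heading=180, draw]
  ]
]
Final: pos=(4,-12), heading=180, 9 segment(s) drawn
Segments drawn: 9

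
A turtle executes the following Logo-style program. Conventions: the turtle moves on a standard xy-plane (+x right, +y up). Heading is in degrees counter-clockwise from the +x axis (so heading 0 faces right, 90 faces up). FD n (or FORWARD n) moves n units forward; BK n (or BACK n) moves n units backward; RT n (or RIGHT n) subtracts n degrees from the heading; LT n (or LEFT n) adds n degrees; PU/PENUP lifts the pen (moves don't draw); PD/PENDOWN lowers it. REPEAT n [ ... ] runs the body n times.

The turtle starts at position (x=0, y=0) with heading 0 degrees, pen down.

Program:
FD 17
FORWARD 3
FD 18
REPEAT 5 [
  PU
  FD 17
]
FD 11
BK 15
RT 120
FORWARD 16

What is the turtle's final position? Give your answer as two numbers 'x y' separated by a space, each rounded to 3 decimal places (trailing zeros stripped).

Executing turtle program step by step:
Start: pos=(0,0), heading=0, pen down
FD 17: (0,0) -> (17,0) [heading=0, draw]
FD 3: (17,0) -> (20,0) [heading=0, draw]
FD 18: (20,0) -> (38,0) [heading=0, draw]
REPEAT 5 [
  -- iteration 1/5 --
  PU: pen up
  FD 17: (38,0) -> (55,0) [heading=0, move]
  -- iteration 2/5 --
  PU: pen up
  FD 17: (55,0) -> (72,0) [heading=0, move]
  -- iteration 3/5 --
  PU: pen up
  FD 17: (72,0) -> (89,0) [heading=0, move]
  -- iteration 4/5 --
  PU: pen up
  FD 17: (89,0) -> (106,0) [heading=0, move]
  -- iteration 5/5 --
  PU: pen up
  FD 17: (106,0) -> (123,0) [heading=0, move]
]
FD 11: (123,0) -> (134,0) [heading=0, move]
BK 15: (134,0) -> (119,0) [heading=0, move]
RT 120: heading 0 -> 240
FD 16: (119,0) -> (111,-13.856) [heading=240, move]
Final: pos=(111,-13.856), heading=240, 3 segment(s) drawn

Answer: 111 -13.856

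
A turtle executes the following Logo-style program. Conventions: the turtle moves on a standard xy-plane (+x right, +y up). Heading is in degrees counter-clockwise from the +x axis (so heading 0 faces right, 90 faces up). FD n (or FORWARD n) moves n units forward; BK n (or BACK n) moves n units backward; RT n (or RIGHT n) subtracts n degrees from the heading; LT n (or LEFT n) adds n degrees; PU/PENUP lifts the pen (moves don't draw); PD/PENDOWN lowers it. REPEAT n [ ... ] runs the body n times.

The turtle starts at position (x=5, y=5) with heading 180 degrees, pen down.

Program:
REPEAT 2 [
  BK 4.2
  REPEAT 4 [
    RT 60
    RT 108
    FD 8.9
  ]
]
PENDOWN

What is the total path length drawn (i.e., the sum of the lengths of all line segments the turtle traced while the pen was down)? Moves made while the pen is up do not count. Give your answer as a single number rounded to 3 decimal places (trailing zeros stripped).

Answer: 79.6

Derivation:
Executing turtle program step by step:
Start: pos=(5,5), heading=180, pen down
REPEAT 2 [
  -- iteration 1/2 --
  BK 4.2: (5,5) -> (9.2,5) [heading=180, draw]
  REPEAT 4 [
    -- iteration 1/4 --
    RT 60: heading 180 -> 120
    RT 108: heading 120 -> 12
    FD 8.9: (9.2,5) -> (17.906,6.85) [heading=12, draw]
    -- iteration 2/4 --
    RT 60: heading 12 -> 312
    RT 108: heading 312 -> 204
    FD 8.9: (17.906,6.85) -> (9.775,3.23) [heading=204, draw]
    -- iteration 3/4 --
    RT 60: heading 204 -> 144
    RT 108: heading 144 -> 36
    FD 8.9: (9.775,3.23) -> (16.975,8.462) [heading=36, draw]
    -- iteration 4/4 --
    RT 60: heading 36 -> 336
    RT 108: heading 336 -> 228
    FD 8.9: (16.975,8.462) -> (11.02,1.848) [heading=228, draw]
  ]
  -- iteration 2/2 --
  BK 4.2: (11.02,1.848) -> (13.83,4.969) [heading=228, draw]
  REPEAT 4 [
    -- iteration 1/4 --
    RT 60: heading 228 -> 168
    RT 108: heading 168 -> 60
    FD 8.9: (13.83,4.969) -> (18.28,12.677) [heading=60, draw]
    -- iteration 2/4 --
    RT 60: heading 60 -> 0
    RT 108: heading 0 -> 252
    FD 8.9: (18.28,12.677) -> (15.53,4.212) [heading=252, draw]
    -- iteration 3/4 --
    RT 60: heading 252 -> 192
    RT 108: heading 192 -> 84
    FD 8.9: (15.53,4.212) -> (16.46,13.063) [heading=84, draw]
    -- iteration 4/4 --
    RT 60: heading 84 -> 24
    RT 108: heading 24 -> 276
    FD 8.9: (16.46,13.063) -> (17.391,4.212) [heading=276, draw]
  ]
]
PD: pen down
Final: pos=(17.391,4.212), heading=276, 10 segment(s) drawn

Segment lengths:
  seg 1: (5,5) -> (9.2,5), length = 4.2
  seg 2: (9.2,5) -> (17.906,6.85), length = 8.9
  seg 3: (17.906,6.85) -> (9.775,3.23), length = 8.9
  seg 4: (9.775,3.23) -> (16.975,8.462), length = 8.9
  seg 5: (16.975,8.462) -> (11.02,1.848), length = 8.9
  seg 6: (11.02,1.848) -> (13.83,4.969), length = 4.2
  seg 7: (13.83,4.969) -> (18.28,12.677), length = 8.9
  seg 8: (18.28,12.677) -> (15.53,4.212), length = 8.9
  seg 9: (15.53,4.212) -> (16.46,13.063), length = 8.9
  seg 10: (16.46,13.063) -> (17.391,4.212), length = 8.9
Total = 79.6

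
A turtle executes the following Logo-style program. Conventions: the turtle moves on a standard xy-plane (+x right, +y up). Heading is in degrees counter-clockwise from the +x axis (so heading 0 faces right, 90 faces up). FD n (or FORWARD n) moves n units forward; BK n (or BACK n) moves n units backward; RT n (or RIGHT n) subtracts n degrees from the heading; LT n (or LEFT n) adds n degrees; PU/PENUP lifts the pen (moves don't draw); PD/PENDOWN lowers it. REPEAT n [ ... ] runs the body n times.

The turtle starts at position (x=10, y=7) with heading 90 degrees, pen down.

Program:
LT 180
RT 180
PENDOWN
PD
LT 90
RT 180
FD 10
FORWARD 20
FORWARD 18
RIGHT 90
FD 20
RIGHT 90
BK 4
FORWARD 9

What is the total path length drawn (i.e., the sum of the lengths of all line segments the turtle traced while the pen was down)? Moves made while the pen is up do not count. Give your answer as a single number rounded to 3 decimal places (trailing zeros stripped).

Executing turtle program step by step:
Start: pos=(10,7), heading=90, pen down
LT 180: heading 90 -> 270
RT 180: heading 270 -> 90
PD: pen down
PD: pen down
LT 90: heading 90 -> 180
RT 180: heading 180 -> 0
FD 10: (10,7) -> (20,7) [heading=0, draw]
FD 20: (20,7) -> (40,7) [heading=0, draw]
FD 18: (40,7) -> (58,7) [heading=0, draw]
RT 90: heading 0 -> 270
FD 20: (58,7) -> (58,-13) [heading=270, draw]
RT 90: heading 270 -> 180
BK 4: (58,-13) -> (62,-13) [heading=180, draw]
FD 9: (62,-13) -> (53,-13) [heading=180, draw]
Final: pos=(53,-13), heading=180, 6 segment(s) drawn

Segment lengths:
  seg 1: (10,7) -> (20,7), length = 10
  seg 2: (20,7) -> (40,7), length = 20
  seg 3: (40,7) -> (58,7), length = 18
  seg 4: (58,7) -> (58,-13), length = 20
  seg 5: (58,-13) -> (62,-13), length = 4
  seg 6: (62,-13) -> (53,-13), length = 9
Total = 81

Answer: 81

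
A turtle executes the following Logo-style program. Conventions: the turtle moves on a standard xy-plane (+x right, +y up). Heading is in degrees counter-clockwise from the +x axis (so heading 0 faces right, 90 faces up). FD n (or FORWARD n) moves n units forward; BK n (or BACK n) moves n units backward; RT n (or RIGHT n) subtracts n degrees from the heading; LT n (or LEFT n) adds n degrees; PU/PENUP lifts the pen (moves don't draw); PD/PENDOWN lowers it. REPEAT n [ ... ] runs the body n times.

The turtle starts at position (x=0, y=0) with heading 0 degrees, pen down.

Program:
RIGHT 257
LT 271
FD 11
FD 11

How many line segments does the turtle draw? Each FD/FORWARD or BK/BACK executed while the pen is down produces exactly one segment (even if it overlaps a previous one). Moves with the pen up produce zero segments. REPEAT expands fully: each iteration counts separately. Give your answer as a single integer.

Executing turtle program step by step:
Start: pos=(0,0), heading=0, pen down
RT 257: heading 0 -> 103
LT 271: heading 103 -> 14
FD 11: (0,0) -> (10.673,2.661) [heading=14, draw]
FD 11: (10.673,2.661) -> (21.347,5.322) [heading=14, draw]
Final: pos=(21.347,5.322), heading=14, 2 segment(s) drawn
Segments drawn: 2

Answer: 2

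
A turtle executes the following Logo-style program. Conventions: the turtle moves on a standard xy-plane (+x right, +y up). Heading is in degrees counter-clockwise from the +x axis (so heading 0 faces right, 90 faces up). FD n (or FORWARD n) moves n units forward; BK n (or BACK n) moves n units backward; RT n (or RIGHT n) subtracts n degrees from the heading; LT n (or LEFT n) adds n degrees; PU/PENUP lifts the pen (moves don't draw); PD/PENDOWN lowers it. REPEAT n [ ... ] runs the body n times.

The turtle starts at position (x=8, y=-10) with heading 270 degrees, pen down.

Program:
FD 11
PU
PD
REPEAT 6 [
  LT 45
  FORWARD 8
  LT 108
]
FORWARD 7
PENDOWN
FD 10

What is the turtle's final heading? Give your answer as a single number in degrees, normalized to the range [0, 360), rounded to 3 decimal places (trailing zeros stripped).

Answer: 108

Derivation:
Executing turtle program step by step:
Start: pos=(8,-10), heading=270, pen down
FD 11: (8,-10) -> (8,-21) [heading=270, draw]
PU: pen up
PD: pen down
REPEAT 6 [
  -- iteration 1/6 --
  LT 45: heading 270 -> 315
  FD 8: (8,-21) -> (13.657,-26.657) [heading=315, draw]
  LT 108: heading 315 -> 63
  -- iteration 2/6 --
  LT 45: heading 63 -> 108
  FD 8: (13.657,-26.657) -> (11.185,-19.048) [heading=108, draw]
  LT 108: heading 108 -> 216
  -- iteration 3/6 --
  LT 45: heading 216 -> 261
  FD 8: (11.185,-19.048) -> (9.933,-26.95) [heading=261, draw]
  LT 108: heading 261 -> 9
  -- iteration 4/6 --
  LT 45: heading 9 -> 54
  FD 8: (9.933,-26.95) -> (14.636,-20.478) [heading=54, draw]
  LT 108: heading 54 -> 162
  -- iteration 5/6 --
  LT 45: heading 162 -> 207
  FD 8: (14.636,-20.478) -> (7.507,-24.11) [heading=207, draw]
  LT 108: heading 207 -> 315
  -- iteration 6/6 --
  LT 45: heading 315 -> 0
  FD 8: (7.507,-24.11) -> (15.507,-24.11) [heading=0, draw]
  LT 108: heading 0 -> 108
]
FD 7: (15.507,-24.11) -> (13.344,-17.452) [heading=108, draw]
PD: pen down
FD 10: (13.344,-17.452) -> (10.254,-7.942) [heading=108, draw]
Final: pos=(10.254,-7.942), heading=108, 9 segment(s) drawn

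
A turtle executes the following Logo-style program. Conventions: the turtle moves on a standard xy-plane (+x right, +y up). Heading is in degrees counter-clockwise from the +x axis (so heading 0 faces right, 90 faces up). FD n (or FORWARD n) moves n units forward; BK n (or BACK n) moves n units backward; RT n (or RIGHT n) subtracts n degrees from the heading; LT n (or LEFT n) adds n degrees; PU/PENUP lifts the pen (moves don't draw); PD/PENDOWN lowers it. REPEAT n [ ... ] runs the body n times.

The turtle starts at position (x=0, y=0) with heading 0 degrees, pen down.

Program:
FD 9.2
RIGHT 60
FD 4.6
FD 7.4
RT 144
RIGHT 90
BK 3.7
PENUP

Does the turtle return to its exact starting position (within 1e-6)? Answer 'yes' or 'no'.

Executing turtle program step by step:
Start: pos=(0,0), heading=0, pen down
FD 9.2: (0,0) -> (9.2,0) [heading=0, draw]
RT 60: heading 0 -> 300
FD 4.6: (9.2,0) -> (11.5,-3.984) [heading=300, draw]
FD 7.4: (11.5,-3.984) -> (15.2,-10.392) [heading=300, draw]
RT 144: heading 300 -> 156
RT 90: heading 156 -> 66
BK 3.7: (15.2,-10.392) -> (13.695,-13.772) [heading=66, draw]
PU: pen up
Final: pos=(13.695,-13.772), heading=66, 4 segment(s) drawn

Start position: (0, 0)
Final position: (13.695, -13.772)
Distance = 19.423; >= 1e-6 -> NOT closed

Answer: no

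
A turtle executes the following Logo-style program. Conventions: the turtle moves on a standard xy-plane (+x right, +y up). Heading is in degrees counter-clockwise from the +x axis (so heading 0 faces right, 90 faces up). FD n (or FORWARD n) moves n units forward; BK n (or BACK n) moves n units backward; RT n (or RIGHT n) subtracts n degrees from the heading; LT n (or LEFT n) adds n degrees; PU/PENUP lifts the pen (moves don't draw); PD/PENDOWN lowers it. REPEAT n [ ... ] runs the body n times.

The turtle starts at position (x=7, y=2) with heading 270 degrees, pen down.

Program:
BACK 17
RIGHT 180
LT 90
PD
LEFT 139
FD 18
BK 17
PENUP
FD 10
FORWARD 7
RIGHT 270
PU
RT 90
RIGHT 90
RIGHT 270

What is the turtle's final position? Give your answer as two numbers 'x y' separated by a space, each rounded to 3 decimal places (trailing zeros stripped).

Executing turtle program step by step:
Start: pos=(7,2), heading=270, pen down
BK 17: (7,2) -> (7,19) [heading=270, draw]
RT 180: heading 270 -> 90
LT 90: heading 90 -> 180
PD: pen down
LT 139: heading 180 -> 319
FD 18: (7,19) -> (20.585,7.191) [heading=319, draw]
BK 17: (20.585,7.191) -> (7.755,18.344) [heading=319, draw]
PU: pen up
FD 10: (7.755,18.344) -> (15.302,11.783) [heading=319, move]
FD 7: (15.302,11.783) -> (20.585,7.191) [heading=319, move]
RT 270: heading 319 -> 49
PU: pen up
RT 90: heading 49 -> 319
RT 90: heading 319 -> 229
RT 270: heading 229 -> 319
Final: pos=(20.585,7.191), heading=319, 3 segment(s) drawn

Answer: 20.585 7.191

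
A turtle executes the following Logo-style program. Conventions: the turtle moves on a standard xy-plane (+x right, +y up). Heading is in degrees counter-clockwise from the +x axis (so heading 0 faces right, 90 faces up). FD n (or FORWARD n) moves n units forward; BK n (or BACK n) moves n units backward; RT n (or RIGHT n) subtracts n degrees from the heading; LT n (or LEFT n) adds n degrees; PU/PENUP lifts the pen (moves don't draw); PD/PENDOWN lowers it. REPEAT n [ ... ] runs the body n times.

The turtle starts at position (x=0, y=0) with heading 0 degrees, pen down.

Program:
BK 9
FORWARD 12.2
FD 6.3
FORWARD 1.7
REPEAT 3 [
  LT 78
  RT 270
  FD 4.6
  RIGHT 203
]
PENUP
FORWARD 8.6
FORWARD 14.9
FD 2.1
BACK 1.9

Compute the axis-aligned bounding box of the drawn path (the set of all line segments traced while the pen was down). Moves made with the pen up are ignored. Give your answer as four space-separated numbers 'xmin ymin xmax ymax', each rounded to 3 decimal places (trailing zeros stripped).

Answer: -9 0 11.2 8.876

Derivation:
Executing turtle program step by step:
Start: pos=(0,0), heading=0, pen down
BK 9: (0,0) -> (-9,0) [heading=0, draw]
FD 12.2: (-9,0) -> (3.2,0) [heading=0, draw]
FD 6.3: (3.2,0) -> (9.5,0) [heading=0, draw]
FD 1.7: (9.5,0) -> (11.2,0) [heading=0, draw]
REPEAT 3 [
  -- iteration 1/3 --
  LT 78: heading 0 -> 78
  RT 270: heading 78 -> 168
  FD 4.6: (11.2,0) -> (6.701,0.956) [heading=168, draw]
  RT 203: heading 168 -> 325
  -- iteration 2/3 --
  LT 78: heading 325 -> 43
  RT 270: heading 43 -> 133
  FD 4.6: (6.701,0.956) -> (3.563,4.321) [heading=133, draw]
  RT 203: heading 133 -> 290
  -- iteration 3/3 --
  LT 78: heading 290 -> 8
  RT 270: heading 8 -> 98
  FD 4.6: (3.563,4.321) -> (2.923,8.876) [heading=98, draw]
  RT 203: heading 98 -> 255
]
PU: pen up
FD 8.6: (2.923,8.876) -> (0.697,0.569) [heading=255, move]
FD 14.9: (0.697,0.569) -> (-3.159,-13.823) [heading=255, move]
FD 2.1: (-3.159,-13.823) -> (-3.703,-15.852) [heading=255, move]
BK 1.9: (-3.703,-15.852) -> (-3.211,-14.017) [heading=255, move]
Final: pos=(-3.211,-14.017), heading=255, 7 segment(s) drawn

Segment endpoints: x in {-9, 0, 2.923, 3.2, 3.563, 6.701, 9.5, 11.2}, y in {0, 0.956, 4.321, 8.876}
xmin=-9, ymin=0, xmax=11.2, ymax=8.876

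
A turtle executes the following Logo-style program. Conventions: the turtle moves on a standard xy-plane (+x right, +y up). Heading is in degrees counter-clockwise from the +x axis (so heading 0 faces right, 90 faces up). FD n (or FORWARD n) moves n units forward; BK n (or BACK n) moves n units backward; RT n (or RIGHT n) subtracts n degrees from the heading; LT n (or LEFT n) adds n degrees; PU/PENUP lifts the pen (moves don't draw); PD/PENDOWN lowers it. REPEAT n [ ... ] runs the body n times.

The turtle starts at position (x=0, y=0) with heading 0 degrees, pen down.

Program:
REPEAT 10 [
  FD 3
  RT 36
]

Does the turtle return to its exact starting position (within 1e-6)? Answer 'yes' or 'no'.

Executing turtle program step by step:
Start: pos=(0,0), heading=0, pen down
REPEAT 10 [
  -- iteration 1/10 --
  FD 3: (0,0) -> (3,0) [heading=0, draw]
  RT 36: heading 0 -> 324
  -- iteration 2/10 --
  FD 3: (3,0) -> (5.427,-1.763) [heading=324, draw]
  RT 36: heading 324 -> 288
  -- iteration 3/10 --
  FD 3: (5.427,-1.763) -> (6.354,-4.617) [heading=288, draw]
  RT 36: heading 288 -> 252
  -- iteration 4/10 --
  FD 3: (6.354,-4.617) -> (5.427,-7.47) [heading=252, draw]
  RT 36: heading 252 -> 216
  -- iteration 5/10 --
  FD 3: (5.427,-7.47) -> (3,-9.233) [heading=216, draw]
  RT 36: heading 216 -> 180
  -- iteration 6/10 --
  FD 3: (3,-9.233) -> (0,-9.233) [heading=180, draw]
  RT 36: heading 180 -> 144
  -- iteration 7/10 --
  FD 3: (0,-9.233) -> (-2.427,-7.47) [heading=144, draw]
  RT 36: heading 144 -> 108
  -- iteration 8/10 --
  FD 3: (-2.427,-7.47) -> (-3.354,-4.617) [heading=108, draw]
  RT 36: heading 108 -> 72
  -- iteration 9/10 --
  FD 3: (-3.354,-4.617) -> (-2.427,-1.763) [heading=72, draw]
  RT 36: heading 72 -> 36
  -- iteration 10/10 --
  FD 3: (-2.427,-1.763) -> (0,0) [heading=36, draw]
  RT 36: heading 36 -> 0
]
Final: pos=(0,0), heading=0, 10 segment(s) drawn

Start position: (0, 0)
Final position: (0, 0)
Distance = 0; < 1e-6 -> CLOSED

Answer: yes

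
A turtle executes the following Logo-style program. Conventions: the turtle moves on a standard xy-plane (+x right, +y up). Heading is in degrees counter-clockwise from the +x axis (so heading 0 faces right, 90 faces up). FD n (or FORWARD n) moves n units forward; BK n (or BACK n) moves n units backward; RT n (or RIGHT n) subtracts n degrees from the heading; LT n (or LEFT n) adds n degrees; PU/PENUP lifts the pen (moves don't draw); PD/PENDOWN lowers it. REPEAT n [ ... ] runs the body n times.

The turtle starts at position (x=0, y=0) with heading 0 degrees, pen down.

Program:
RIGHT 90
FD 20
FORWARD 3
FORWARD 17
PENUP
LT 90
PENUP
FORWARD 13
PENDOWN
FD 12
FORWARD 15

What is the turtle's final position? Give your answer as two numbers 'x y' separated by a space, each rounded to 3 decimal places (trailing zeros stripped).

Executing turtle program step by step:
Start: pos=(0,0), heading=0, pen down
RT 90: heading 0 -> 270
FD 20: (0,0) -> (0,-20) [heading=270, draw]
FD 3: (0,-20) -> (0,-23) [heading=270, draw]
FD 17: (0,-23) -> (0,-40) [heading=270, draw]
PU: pen up
LT 90: heading 270 -> 0
PU: pen up
FD 13: (0,-40) -> (13,-40) [heading=0, move]
PD: pen down
FD 12: (13,-40) -> (25,-40) [heading=0, draw]
FD 15: (25,-40) -> (40,-40) [heading=0, draw]
Final: pos=(40,-40), heading=0, 5 segment(s) drawn

Answer: 40 -40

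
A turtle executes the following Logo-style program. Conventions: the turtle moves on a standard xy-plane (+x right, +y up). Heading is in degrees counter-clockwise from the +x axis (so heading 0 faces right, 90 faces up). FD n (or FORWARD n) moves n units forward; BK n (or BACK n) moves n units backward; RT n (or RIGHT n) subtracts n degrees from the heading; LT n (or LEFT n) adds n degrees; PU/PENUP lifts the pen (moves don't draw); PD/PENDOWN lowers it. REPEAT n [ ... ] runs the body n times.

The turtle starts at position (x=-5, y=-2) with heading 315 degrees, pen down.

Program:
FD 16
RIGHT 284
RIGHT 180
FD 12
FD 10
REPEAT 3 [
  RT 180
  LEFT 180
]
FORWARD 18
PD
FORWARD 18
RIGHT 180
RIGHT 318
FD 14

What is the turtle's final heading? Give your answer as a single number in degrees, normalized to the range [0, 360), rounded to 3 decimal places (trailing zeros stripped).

Answer: 73

Derivation:
Executing turtle program step by step:
Start: pos=(-5,-2), heading=315, pen down
FD 16: (-5,-2) -> (6.314,-13.314) [heading=315, draw]
RT 284: heading 315 -> 31
RT 180: heading 31 -> 211
FD 12: (6.314,-13.314) -> (-3.972,-19.494) [heading=211, draw]
FD 10: (-3.972,-19.494) -> (-12.544,-24.645) [heading=211, draw]
REPEAT 3 [
  -- iteration 1/3 --
  RT 180: heading 211 -> 31
  LT 180: heading 31 -> 211
  -- iteration 2/3 --
  RT 180: heading 211 -> 31
  LT 180: heading 31 -> 211
  -- iteration 3/3 --
  RT 180: heading 211 -> 31
  LT 180: heading 31 -> 211
]
FD 18: (-12.544,-24.645) -> (-27.973,-33.915) [heading=211, draw]
PD: pen down
FD 18: (-27.973,-33.915) -> (-43.402,-43.186) [heading=211, draw]
RT 180: heading 211 -> 31
RT 318: heading 31 -> 73
FD 14: (-43.402,-43.186) -> (-39.309,-29.798) [heading=73, draw]
Final: pos=(-39.309,-29.798), heading=73, 6 segment(s) drawn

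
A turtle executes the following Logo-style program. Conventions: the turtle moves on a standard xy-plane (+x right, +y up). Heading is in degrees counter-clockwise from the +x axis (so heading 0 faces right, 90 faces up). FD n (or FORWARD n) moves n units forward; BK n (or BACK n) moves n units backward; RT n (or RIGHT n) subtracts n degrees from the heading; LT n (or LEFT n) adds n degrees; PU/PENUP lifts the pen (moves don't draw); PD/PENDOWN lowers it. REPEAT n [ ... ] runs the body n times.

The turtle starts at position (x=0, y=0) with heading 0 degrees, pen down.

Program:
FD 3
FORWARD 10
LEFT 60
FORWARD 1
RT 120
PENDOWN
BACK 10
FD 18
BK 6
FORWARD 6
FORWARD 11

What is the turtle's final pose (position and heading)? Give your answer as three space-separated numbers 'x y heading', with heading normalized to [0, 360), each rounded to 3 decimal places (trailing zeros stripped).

Answer: 23 -15.588 300

Derivation:
Executing turtle program step by step:
Start: pos=(0,0), heading=0, pen down
FD 3: (0,0) -> (3,0) [heading=0, draw]
FD 10: (3,0) -> (13,0) [heading=0, draw]
LT 60: heading 0 -> 60
FD 1: (13,0) -> (13.5,0.866) [heading=60, draw]
RT 120: heading 60 -> 300
PD: pen down
BK 10: (13.5,0.866) -> (8.5,9.526) [heading=300, draw]
FD 18: (8.5,9.526) -> (17.5,-6.062) [heading=300, draw]
BK 6: (17.5,-6.062) -> (14.5,-0.866) [heading=300, draw]
FD 6: (14.5,-0.866) -> (17.5,-6.062) [heading=300, draw]
FD 11: (17.5,-6.062) -> (23,-15.588) [heading=300, draw]
Final: pos=(23,-15.588), heading=300, 8 segment(s) drawn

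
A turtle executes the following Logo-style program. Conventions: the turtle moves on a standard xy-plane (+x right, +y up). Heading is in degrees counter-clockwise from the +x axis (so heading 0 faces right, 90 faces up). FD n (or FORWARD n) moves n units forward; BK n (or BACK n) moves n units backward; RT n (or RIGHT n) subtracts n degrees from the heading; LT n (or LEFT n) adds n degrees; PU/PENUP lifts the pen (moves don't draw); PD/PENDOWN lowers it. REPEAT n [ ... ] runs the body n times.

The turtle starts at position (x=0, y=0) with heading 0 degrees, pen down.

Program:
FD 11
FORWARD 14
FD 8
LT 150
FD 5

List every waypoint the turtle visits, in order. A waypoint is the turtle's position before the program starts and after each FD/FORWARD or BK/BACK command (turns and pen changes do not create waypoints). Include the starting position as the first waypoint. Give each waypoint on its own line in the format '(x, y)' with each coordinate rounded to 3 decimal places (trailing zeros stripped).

Executing turtle program step by step:
Start: pos=(0,0), heading=0, pen down
FD 11: (0,0) -> (11,0) [heading=0, draw]
FD 14: (11,0) -> (25,0) [heading=0, draw]
FD 8: (25,0) -> (33,0) [heading=0, draw]
LT 150: heading 0 -> 150
FD 5: (33,0) -> (28.67,2.5) [heading=150, draw]
Final: pos=(28.67,2.5), heading=150, 4 segment(s) drawn
Waypoints (5 total):
(0, 0)
(11, 0)
(25, 0)
(33, 0)
(28.67, 2.5)

Answer: (0, 0)
(11, 0)
(25, 0)
(33, 0)
(28.67, 2.5)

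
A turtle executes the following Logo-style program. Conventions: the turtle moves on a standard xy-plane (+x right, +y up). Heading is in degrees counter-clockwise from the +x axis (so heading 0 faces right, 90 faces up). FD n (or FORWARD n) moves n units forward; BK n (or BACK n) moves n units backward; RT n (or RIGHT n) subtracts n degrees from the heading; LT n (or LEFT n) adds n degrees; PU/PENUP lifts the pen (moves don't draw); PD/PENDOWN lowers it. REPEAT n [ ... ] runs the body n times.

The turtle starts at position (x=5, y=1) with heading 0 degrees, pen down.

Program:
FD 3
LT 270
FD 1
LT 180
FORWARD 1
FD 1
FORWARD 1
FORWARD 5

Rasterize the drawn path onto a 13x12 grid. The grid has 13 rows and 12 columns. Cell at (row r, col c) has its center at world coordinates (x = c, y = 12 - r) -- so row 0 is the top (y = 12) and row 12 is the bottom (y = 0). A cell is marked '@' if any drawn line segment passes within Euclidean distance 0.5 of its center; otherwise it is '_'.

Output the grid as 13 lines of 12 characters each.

Answer: ____________
____________
____________
____________
________@___
________@___
________@___
________@___
________@___
________@___
________@___
_____@@@@___
________@___

Derivation:
Segment 0: (5,1) -> (8,1)
Segment 1: (8,1) -> (8,0)
Segment 2: (8,0) -> (8,1)
Segment 3: (8,1) -> (8,2)
Segment 4: (8,2) -> (8,3)
Segment 5: (8,3) -> (8,8)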